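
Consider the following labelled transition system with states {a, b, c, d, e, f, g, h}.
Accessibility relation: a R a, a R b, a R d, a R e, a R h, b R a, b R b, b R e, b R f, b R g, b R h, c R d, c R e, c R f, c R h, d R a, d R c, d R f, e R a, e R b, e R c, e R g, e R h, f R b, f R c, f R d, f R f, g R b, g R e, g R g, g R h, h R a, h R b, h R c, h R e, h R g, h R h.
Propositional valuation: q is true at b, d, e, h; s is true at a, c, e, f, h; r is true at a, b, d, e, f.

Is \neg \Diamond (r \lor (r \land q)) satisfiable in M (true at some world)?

No

Let φ = \neg \Diamond (r \lor (r \land q)). Evaluate φ at each world:
  a (successors {a, b, d, e, h}): φ is false.
  b (successors {a, b, e, f, g, h}): φ is false.
  c (successors {d, e, f, h}): φ is false.
  d (successors {a, c, f}): φ is false.
  e (successors {a, b, c, g, h}): φ is false.
  f (successors {b, c, d, f}): φ is false.
  g (successors {b, e, g, h}): φ is false.
  h (successors {a, b, c, e, g, h}): φ is false.
For instance, at g:
  At g: \Diamond (r \lor (r \land q)) is true, so \neg \Diamond (r \lor (r \land q)) is false.
    At g: \Diamond (r \lor (r \land q)) requires r \lor (r \land q) at some successor in {b, e, g, h}.
      r \lor (r \land q) holds at b, so \Diamond (r \lor (r \land q)) is true at g.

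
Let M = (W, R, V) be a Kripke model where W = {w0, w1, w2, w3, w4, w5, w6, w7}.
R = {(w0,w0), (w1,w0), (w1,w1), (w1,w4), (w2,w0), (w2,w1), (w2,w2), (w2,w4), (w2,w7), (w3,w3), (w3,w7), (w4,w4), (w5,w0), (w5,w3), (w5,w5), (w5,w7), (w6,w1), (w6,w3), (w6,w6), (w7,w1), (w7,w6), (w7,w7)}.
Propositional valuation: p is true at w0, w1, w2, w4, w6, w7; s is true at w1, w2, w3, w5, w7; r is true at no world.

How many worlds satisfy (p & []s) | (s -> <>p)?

8

Recall that []ψ holds at a world iff ψ holds at every accessible world, and <>ψ holds iff ψ holds at some accessible world.
Let φ = (p & []s) | (s -> <>p). Evaluate φ at each world:
  w0 (successors {w0}): φ is true.
  w1 (successors {w0, w1, w4}): φ is true.
  w2 (successors {w0, w1, w2, w4, w7}): φ is true.
  w3 (successors {w3, w7}): φ is true.
  w4 (successors {w4}): φ is true.
  w5 (successors {w0, w3, w5, w7}): φ is true.
  w6 (successors {w1, w3, w6}): φ is true.
  w7 (successors {w1, w6, w7}): φ is true.
For instance, at w5:
  At w5: p & []s is false, s -> <>p is true, so (p & []s) | (s -> <>p) is true.
    At w5: p is false, []s is false, so p & []s is false.
      At w5: []s requires s at every successor {w0, w3, w5, w7}.
        s fails at w0, so []s is false at w5.
    At w5: s is true, <>p is true, so s -> <>p is true.
      At w5: <>p requires p at some successor in {w0, w3, w5, w7}.
        p holds at w0, so <>p is true at w5.
Satisfying worlds: {w0, w1, w2, w3, w4, w5, w6, w7}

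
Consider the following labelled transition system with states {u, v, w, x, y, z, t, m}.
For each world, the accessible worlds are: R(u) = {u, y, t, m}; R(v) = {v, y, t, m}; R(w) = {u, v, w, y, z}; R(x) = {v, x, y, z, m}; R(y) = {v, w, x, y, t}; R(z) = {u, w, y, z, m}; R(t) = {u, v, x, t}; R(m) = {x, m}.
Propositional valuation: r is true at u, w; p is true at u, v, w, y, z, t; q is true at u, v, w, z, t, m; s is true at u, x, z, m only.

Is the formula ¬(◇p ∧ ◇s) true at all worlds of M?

No

Let φ = ¬(◇p ∧ ◇s). Evaluate φ at each world:
  u (successors {u, y, t, m}): φ is false.
  v (successors {v, y, t, m}): φ is false.
  w (successors {u, v, w, y, z}): φ is false.
  x (successors {v, x, y, z, m}): φ is false.
  y (successors {v, w, x, y, t}): φ is false.
  z (successors {u, w, y, z, m}): φ is false.
  t (successors {u, v, x, t}): φ is false.
  m (successors {x, m}): φ is true.
Detail at u (counterexample):
  At u: ◇p ∧ ◇s is true, so ¬(◇p ∧ ◇s) is false.
    At u: ◇p is true, ◇s is true, so ◇p ∧ ◇s is true.
      At u: ◇p requires p at some successor in {u, y, t, m}.
        p holds at u, so ◇p is true at u.
      At u: ◇s requires s at some successor in {u, y, t, m}.
        s holds at u, so ◇s is true at u.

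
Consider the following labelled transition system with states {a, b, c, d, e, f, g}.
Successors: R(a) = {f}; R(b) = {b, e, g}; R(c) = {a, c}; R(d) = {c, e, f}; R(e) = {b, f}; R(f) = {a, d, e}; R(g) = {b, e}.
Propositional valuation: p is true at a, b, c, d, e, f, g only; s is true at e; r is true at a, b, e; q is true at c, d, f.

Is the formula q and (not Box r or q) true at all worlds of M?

No

Recall that Box ψ holds at a world iff ψ holds at every accessible world, and Dia ψ holds iff ψ holds at some accessible world.
Let φ = q and (not Box r or q). Evaluate φ at each world:
  a (successors {f}): φ is false.
  b (successors {b, e, g}): φ is false.
  c (successors {a, c}): φ is true.
  d (successors {c, e, f}): φ is true.
  e (successors {b, f}): φ is false.
  f (successors {a, d, e}): φ is true.
  g (successors {b, e}): φ is false.
Detail at a (counterexample):
  At a: q is false, not Box r or q is true, so q and (not Box r or q) is false.
    At a: not Box r is true, q is false, so not Box r or q is true.
      At a: Box r is false, so not Box r is true.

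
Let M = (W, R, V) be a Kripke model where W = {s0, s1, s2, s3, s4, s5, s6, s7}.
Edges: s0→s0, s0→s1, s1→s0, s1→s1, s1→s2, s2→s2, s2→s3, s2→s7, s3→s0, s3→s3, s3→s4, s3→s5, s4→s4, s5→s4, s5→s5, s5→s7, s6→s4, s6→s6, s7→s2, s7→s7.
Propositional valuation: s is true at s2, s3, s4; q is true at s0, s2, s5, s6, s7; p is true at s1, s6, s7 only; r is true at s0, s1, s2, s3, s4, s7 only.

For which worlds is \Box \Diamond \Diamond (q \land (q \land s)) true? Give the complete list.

Let φ = \Box \Diamond \Diamond (q \land (q \land s)). Evaluate φ at each world:
  s0 (successors {s0, s1}): φ is true.
  s1 (successors {s0, s1, s2}): φ is true.
  s2 (successors {s2, s3, s7}): φ is false.
  s3 (successors {s0, s3, s4, s5}): φ is false.
  s4 (successors {s4}): φ is false.
  s5 (successors {s4, s5, s7}): φ is false.
  s6 (successors {s4, s6}): φ is false.
  s7 (successors {s2, s7}): φ is true.
For instance, at s0:
  At s0: \Box \Diamond \Diamond (q \land (q \land s)) requires \Diamond \Diamond (q \land (q \land s)) at every successor {s0, s1}.
      At s0: \Diamond \Diamond (q \land (q \land s)) requires \Diamond (q \land (q \land s)) at some successor in {s0, s1}.
        \Diamond (q \land (q \land s)) holds at s1, so \Diamond \Diamond (q \land (q \land s)) is true at s0.
      At s1: \Diamond \Diamond (q \land (q \land s)) requires \Diamond (q \land (q \land s)) at some successor in {s0, s1, s2}.
        \Diamond (q \land (q \land s)) holds at s1, so \Diamond \Diamond (q \land (q \land s)) is true at s1.
  So \Box \Diamond \Diamond (q \land (q \land s)) is true at s0.
Satisfying worlds: {s0, s1, s7}

s0, s1, s7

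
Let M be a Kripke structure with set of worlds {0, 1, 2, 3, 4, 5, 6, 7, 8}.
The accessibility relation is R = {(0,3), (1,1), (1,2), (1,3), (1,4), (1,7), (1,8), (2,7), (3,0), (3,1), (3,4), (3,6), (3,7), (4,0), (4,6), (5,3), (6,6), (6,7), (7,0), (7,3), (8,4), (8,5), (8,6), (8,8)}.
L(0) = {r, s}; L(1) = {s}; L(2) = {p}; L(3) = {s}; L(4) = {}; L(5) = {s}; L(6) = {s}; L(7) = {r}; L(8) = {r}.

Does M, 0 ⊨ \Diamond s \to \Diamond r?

At 0: \Diamond s is true, \Diamond r is false, so \Diamond s \to \Diamond r is false.
  At 0: \Diamond s requires s at some successor in {3}.
    s holds at 3, so \Diamond s is true at 0.
  At 0: \Diamond r requires r at some successor in {3}.
    At 3: r is false.
  So \Diamond r is false at 0.

No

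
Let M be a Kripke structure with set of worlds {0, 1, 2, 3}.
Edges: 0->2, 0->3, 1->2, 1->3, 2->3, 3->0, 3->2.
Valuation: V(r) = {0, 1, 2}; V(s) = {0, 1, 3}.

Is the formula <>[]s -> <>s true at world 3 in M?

Yes

At 3: <>[]s is true, <>s is true, so <>[]s -> <>s is true.
  At 3: <>[]s requires []s at some successor in {0, 2}.
    []s holds at 2, so <>[]s is true at 3.
      At 2: []s requires s at every successor {3}.
        At 3: s is true.
      So []s is true at 2.
  At 3: <>s requires s at some successor in {0, 2}.
    s holds at 0, so <>s is true at 3.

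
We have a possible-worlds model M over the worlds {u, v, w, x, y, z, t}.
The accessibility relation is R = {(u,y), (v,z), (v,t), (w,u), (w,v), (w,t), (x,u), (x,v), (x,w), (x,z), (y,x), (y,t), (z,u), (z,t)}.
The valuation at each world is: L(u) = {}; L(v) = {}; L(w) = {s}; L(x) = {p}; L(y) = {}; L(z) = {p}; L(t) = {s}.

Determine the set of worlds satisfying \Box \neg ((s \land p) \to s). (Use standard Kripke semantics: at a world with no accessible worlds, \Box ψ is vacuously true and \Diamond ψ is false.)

Let φ = \Box \neg ((s \land p) \to s). Evaluate φ at each world:
  u (successors {y}): φ is false.
  v (successors {z, t}): φ is false.
  w (successors {u, v, t}): φ is false.
  x (successors {u, v, w, z}): φ is false.
  y (successors {x, t}): φ is false.
  z (successors {u, t}): φ is false.
  t (successors ∅): φ is true.
For instance, at y:
  At y: \Box \neg ((s \land p) \to s) requires \neg ((s \land p) \to s) at every successor {x, t}.
    \neg ((s \land p) \to s) fails at x, so \Box \neg ((s \land p) \to s) is false at y.
Satisfying worlds: {t}

t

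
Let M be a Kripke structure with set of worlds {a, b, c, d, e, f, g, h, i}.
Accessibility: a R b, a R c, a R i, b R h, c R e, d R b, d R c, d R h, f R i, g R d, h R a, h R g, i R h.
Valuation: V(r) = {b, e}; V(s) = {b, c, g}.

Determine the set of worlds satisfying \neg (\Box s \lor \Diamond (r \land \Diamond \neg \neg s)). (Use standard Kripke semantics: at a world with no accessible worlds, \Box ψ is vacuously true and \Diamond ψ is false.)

Recall that \Box ψ holds at a world iff ψ holds at every accessible world, and \Diamond ψ holds iff ψ holds at some accessible world.
Let φ = \neg (\Box s \lor \Diamond (r \land \Diamond \neg \neg s)). Evaluate φ at each world:
  a (successors {b, c, i}): φ is true.
  b (successors {h}): φ is true.
  c (successors {e}): φ is true.
  d (successors {b, c, h}): φ is true.
  e (successors ∅): φ is false.
  f (successors {i}): φ is true.
  g (successors {d}): φ is true.
  h (successors {a, g}): φ is true.
  i (successors {h}): φ is true.
For instance, at f:
  At f: \Box s \lor \Diamond (r \land \Diamond \neg \neg s) is false, so \neg (\Box s \lor \Diamond (r \land \Diamond \neg \neg s)) is true.
    At f: \Box s is false, \Diamond (r \land \Diamond \neg \neg s) is false, so \Box s \lor \Diamond (r \land \Diamond \neg \neg s) is false.
      At f: \Box s requires s at every successor {i}.
        s fails at i, so \Box s is false at f.
      At f: \Diamond (r \land \Diamond \neg \neg s) requires r \land \Diamond \neg \neg s at some successor in {i}.
        At i: r \land \Diamond \neg \neg s is false.
      So \Diamond (r \land \Diamond \neg \neg s) is false at f.
Satisfying worlds: {a, b, c, d, f, g, h, i}

a, b, c, d, f, g, h, i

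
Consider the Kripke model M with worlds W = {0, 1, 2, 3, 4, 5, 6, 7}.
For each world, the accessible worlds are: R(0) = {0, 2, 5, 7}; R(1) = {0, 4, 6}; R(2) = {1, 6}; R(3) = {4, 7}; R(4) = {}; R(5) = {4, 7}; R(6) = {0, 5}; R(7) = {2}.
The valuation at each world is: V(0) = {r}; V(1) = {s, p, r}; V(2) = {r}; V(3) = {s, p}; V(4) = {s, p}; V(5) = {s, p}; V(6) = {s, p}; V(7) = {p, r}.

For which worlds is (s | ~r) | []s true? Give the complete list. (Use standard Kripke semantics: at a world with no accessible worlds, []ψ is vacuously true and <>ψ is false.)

1, 2, 3, 4, 5, 6

Recall that []ψ holds at a world iff ψ holds at every accessible world, and <>ψ holds iff ψ holds at some accessible world.
Let φ = (s | ~r) | []s. Evaluate φ at each world:
  0 (successors {0, 2, 5, 7}): φ is false.
  1 (successors {0, 4, 6}): φ is true.
  2 (successors {1, 6}): φ is true.
  3 (successors {4, 7}): φ is true.
  4 (successors ∅): φ is true.
  5 (successors {4, 7}): φ is true.
  6 (successors {0, 5}): φ is true.
  7 (successors {2}): φ is false.
For instance, at 0:
  At 0: s | ~r is false, []s is false, so (s | ~r) | []s is false.
    At 0: []s requires s at every successor {0, 2, 5, 7}.
      s fails at 0, so []s is false at 0.
Satisfying worlds: {1, 2, 3, 4, 5, 6}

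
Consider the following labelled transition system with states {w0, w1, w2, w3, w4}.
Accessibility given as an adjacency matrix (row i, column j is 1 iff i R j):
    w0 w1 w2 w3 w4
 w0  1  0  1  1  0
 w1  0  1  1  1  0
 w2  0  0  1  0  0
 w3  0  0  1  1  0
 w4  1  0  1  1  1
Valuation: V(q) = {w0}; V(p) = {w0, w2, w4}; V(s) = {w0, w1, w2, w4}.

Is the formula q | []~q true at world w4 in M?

No

At w4: q is false, []~q is false, so q | []~q is false.
  At w4: []~q requires ~q at every successor {w0, w2, w3, w4}.
    ~q fails at w0, so []~q is false at w4.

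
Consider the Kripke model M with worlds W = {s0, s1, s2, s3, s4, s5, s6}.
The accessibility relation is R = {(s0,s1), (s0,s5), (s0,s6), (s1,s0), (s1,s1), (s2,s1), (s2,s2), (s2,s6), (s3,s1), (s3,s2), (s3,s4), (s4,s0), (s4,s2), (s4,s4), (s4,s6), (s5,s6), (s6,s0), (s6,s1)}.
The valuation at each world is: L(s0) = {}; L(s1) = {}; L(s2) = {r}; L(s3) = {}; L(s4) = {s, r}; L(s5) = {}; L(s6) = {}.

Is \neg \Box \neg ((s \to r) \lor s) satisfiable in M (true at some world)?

Let φ = \neg \Box \neg ((s \to r) \lor s). Evaluate φ at each world:
  s0 (successors {s1, s5, s6}): φ is true.
  s1 (successors {s0, s1}): φ is true.
  s2 (successors {s1, s2, s6}): φ is true.
  s3 (successors {s1, s2, s4}): φ is true.
  s4 (successors {s0, s2, s4, s6}): φ is true.
  s5 (successors {s6}): φ is true.
  s6 (successors {s0, s1}): φ is true.
Detail at s0 (witness):
  At s0: \Box \neg ((s \to r) \lor s) is false, so \neg \Box \neg ((s \to r) \lor s) is true.
    At s0: \Box \neg ((s \to r) \lor s) requires \neg ((s \to r) \lor s) at every successor {s1, s5, s6}.
      \neg ((s \to r) \lor s) fails at s1, so \Box \neg ((s \to r) \lor s) is false at s0.

Yes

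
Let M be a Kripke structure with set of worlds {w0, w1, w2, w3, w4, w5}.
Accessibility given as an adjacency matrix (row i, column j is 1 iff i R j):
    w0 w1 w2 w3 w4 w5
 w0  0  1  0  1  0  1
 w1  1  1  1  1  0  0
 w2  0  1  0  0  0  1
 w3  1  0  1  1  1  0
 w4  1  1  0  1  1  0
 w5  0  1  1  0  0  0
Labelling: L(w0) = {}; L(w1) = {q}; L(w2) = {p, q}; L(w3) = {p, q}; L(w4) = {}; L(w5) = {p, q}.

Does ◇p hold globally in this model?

Yes

Let φ = ◇p. Evaluate φ at each world:
  w0 (successors {w1, w3, w5}): φ is true.
  w1 (successors {w0, w1, w2, w3}): φ is true.
  w2 (successors {w1, w5}): φ is true.
  w3 (successors {w0, w2, w3, w4}): φ is true.
  w4 (successors {w0, w1, w3, w4}): φ is true.
  w5 (successors {w1, w2}): φ is true.
For instance, at w5:
  At w5: ◇p requires p at some successor in {w1, w2}.
    p holds at w2, so ◇p is true at w5.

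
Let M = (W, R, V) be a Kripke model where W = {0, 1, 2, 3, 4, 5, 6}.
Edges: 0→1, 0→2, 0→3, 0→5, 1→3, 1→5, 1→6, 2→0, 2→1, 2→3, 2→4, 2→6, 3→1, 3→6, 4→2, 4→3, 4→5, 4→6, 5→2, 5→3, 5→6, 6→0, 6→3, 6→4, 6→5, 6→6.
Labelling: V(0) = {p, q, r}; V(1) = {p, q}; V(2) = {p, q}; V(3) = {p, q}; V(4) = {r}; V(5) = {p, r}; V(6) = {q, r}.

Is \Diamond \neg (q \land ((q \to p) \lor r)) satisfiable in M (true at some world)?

Yes

Recall that \Diamond ψ holds at a world iff ψ holds at some accessible world.
Let φ = \Diamond \neg (q \land ((q \to p) \lor r)). Evaluate φ at each world:
  0 (successors {1, 2, 3, 5}): φ is true.
  1 (successors {3, 5, 6}): φ is true.
  2 (successors {0, 1, 3, 4, 6}): φ is true.
  3 (successors {1, 6}): φ is false.
  4 (successors {2, 3, 5, 6}): φ is true.
  5 (successors {2, 3, 6}): φ is false.
  6 (successors {0, 3, 4, 5, 6}): φ is true.
Detail at 0 (witness):
  At 0: \Diamond \neg (q \land ((q \to p) \lor r)) requires \neg (q \land ((q \to p) \lor r)) at some successor in {1, 2, 3, 5}.
    \neg (q \land ((q \to p) \lor r)) holds at 5, so \Diamond \neg (q \land ((q \to p) \lor r)) is true at 0.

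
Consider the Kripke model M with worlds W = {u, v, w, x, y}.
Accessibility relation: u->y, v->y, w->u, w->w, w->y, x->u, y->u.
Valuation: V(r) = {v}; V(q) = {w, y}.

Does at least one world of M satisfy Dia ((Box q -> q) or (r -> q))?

Let φ = Dia ((Box q -> q) or (r -> q)). Evaluate φ at each world:
  u (successors {y}): φ is true.
  v (successors {y}): φ is true.
  w (successors {u, w, y}): φ is true.
  x (successors {u}): φ is true.
  y (successors {u}): φ is true.
Detail at u (witness):
  At u: Dia ((Box q -> q) or (r -> q)) requires (Box q -> q) or (r -> q) at some successor in {y}.
    (Box q -> q) or (r -> q) holds at y, so Dia ((Box q -> q) or (r -> q)) is true at u.
      At y: Box q -> q is true, r -> q is true, so (Box q -> q) or (r -> q) is true.

Yes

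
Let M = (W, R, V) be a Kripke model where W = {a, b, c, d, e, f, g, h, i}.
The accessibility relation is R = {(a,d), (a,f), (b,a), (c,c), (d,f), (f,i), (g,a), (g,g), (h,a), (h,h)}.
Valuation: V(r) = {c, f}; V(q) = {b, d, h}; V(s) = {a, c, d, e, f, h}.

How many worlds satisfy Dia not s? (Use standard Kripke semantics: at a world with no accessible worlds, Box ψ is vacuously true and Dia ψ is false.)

2

Let φ = Dia not s. Evaluate φ at each world:
  a (successors {d, f}): φ is false.
  b (successors {a}): φ is false.
  c (successors {c}): φ is false.
  d (successors {f}): φ is false.
  e (successors ∅): φ is false.
  f (successors {i}): φ is true.
  g (successors {a, g}): φ is true.
  h (successors {a, h}): φ is false.
  i (successors ∅): φ is false.
For instance, at g:
  At g: Dia not s requires not s at some successor in {a, g}.
    not s holds at g, so Dia not s is true at g.
Satisfying worlds: {f, g}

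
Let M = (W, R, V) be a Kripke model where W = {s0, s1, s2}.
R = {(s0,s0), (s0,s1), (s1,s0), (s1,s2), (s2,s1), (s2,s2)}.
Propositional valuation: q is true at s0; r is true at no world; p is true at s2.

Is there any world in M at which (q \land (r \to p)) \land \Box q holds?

Let φ = (q \land (r \to p)) \land \Box q. Evaluate φ at each world:
  s0 (successors {s0, s1}): φ is false.
  s1 (successors {s0, s2}): φ is false.
  s2 (successors {s1, s2}): φ is false.
For instance, at s1:
  At s1: q \land (r \to p) is false, \Box q is false, so (q \land (r \to p)) \land \Box q is false.
    At s1: \Box q requires q at every successor {s0, s2}.
      q fails at s2, so \Box q is false at s1.

No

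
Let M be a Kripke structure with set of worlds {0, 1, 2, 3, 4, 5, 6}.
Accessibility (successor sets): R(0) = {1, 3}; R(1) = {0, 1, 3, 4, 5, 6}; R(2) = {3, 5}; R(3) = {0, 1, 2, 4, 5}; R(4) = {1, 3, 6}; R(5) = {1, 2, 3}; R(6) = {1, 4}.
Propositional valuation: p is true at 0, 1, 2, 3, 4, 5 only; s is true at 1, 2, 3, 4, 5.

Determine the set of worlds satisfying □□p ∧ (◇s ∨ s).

2

Recall that □ψ holds at a world iff ψ holds at every accessible world, and ◇ψ holds iff ψ holds at some accessible world.
Let φ = □□p ∧ (◇s ∨ s). Evaluate φ at each world:
  0 (successors {1, 3}): φ is false.
  1 (successors {0, 1, 3, 4, 5, 6}): φ is false.
  2 (successors {3, 5}): φ is true.
  3 (successors {0, 1, 2, 4, 5}): φ is false.
  4 (successors {1, 3, 6}): φ is false.
  5 (successors {1, 2, 3}): φ is false.
  6 (successors {1, 4}): φ is false.
For instance, at 5:
  At 5: □□p is false, ◇s ∨ s is true, so □□p ∧ (◇s ∨ s) is false.
    At 5: □□p requires □p at every successor {1, 2, 3}.
      □p fails at 1, so □□p is false at 5.
    At 5: ◇s is true, s is true, so ◇s ∨ s is true.
      At 5: ◇s requires s at some successor in {1, 2, 3}.
        s holds at 1, so ◇s is true at 5.
Satisfying worlds: {2}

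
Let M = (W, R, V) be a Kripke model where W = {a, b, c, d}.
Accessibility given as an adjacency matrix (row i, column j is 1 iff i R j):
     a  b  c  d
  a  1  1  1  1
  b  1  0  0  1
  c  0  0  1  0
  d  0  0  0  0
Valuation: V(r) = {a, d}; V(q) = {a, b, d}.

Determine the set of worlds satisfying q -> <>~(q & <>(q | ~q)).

Let φ = q -> <>~(q & <>(q | ~q)). Evaluate φ at each world:
  a (successors {a, b, c, d}): φ is true.
  b (successors {a, d}): φ is true.
  c (successors {c}): φ is true.
  d (successors ∅): φ is false.
For instance, at b:
  At b: q is true, <>~(q & <>(q | ~q)) is true, so q -> <>~(q & <>(q | ~q)) is true.
    At b: <>~(q & <>(q | ~q)) requires ~(q & <>(q | ~q)) at some successor in {a, d}.
      ~(q & <>(q | ~q)) holds at d, so <>~(q & <>(q | ~q)) is true at b.
Satisfying worlds: {a, b, c}

a, b, c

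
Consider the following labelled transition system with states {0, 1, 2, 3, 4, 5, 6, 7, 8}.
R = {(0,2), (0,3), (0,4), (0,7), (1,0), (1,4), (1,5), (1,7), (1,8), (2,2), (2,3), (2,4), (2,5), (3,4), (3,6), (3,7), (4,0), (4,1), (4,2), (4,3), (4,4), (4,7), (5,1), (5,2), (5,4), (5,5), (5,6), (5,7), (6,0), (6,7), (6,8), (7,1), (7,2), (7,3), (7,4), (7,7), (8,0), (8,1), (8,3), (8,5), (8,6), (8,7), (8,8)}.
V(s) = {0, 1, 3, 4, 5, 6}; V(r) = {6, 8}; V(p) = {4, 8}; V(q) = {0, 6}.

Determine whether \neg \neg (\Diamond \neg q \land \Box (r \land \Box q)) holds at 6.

At 6: \neg (\Diamond \neg q \land \Box (r \land \Box q)) is true, so \neg \neg (\Diamond \neg q \land \Box (r \land \Box q)) is false.
  At 6: \Diamond \neg q \land \Box (r \land \Box q) is false, so \neg (\Diamond \neg q \land \Box (r \land \Box q)) is true.
    At 6: \Diamond \neg q is true, \Box (r \land \Box q) is false, so \Diamond \neg q \land \Box (r \land \Box q) is false.
      At 6: \Diamond \neg q requires \neg q at some successor in {0, 7, 8}.
        \neg q holds at 7, so \Diamond \neg q is true at 6.
      At 6: \Box (r \land \Box q) requires r \land \Box q at every successor {0, 7, 8}.
        r \land \Box q fails at 0, so \Box (r \land \Box q) is false at 6.

No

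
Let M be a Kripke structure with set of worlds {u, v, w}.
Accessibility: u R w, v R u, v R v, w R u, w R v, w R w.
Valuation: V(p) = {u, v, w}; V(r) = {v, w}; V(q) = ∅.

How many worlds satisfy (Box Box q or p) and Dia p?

3

Let φ = (Box Box q or p) and Dia p. Evaluate φ at each world:
  u (successors {w}): φ is true.
  v (successors {u, v}): φ is true.
  w (successors {u, v, w}): φ is true.
For instance, at u:
  At u: Box Box q or p is true, Dia p is true, so (Box Box q or p) and Dia p is true.
    At u: Box Box q is false, p is true, so Box Box q or p is true.
      At u: Box Box q requires Box q at every successor {w}.
        Box q fails at w, so Box Box q is false at u.
    At u: Dia p requires p at some successor in {w}.
      p holds at w, so Dia p is true at u.
Satisfying worlds: {u, v, w}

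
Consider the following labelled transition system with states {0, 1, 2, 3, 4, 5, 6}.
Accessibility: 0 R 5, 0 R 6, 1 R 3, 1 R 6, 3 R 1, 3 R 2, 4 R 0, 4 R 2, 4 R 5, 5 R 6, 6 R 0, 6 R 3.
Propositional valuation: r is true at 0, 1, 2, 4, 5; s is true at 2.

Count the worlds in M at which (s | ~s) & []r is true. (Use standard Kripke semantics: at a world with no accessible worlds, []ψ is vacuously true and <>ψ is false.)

Let φ = (s | ~s) & []r. Evaluate φ at each world:
  0 (successors {5, 6}): φ is false.
  1 (successors {3, 6}): φ is false.
  2 (successors ∅): φ is true.
  3 (successors {1, 2}): φ is true.
  4 (successors {0, 2, 5}): φ is true.
  5 (successors {6}): φ is false.
  6 (successors {0, 3}): φ is false.
For instance, at 0:
  At 0: s | ~s is true, []r is false, so (s | ~s) & []r is false.
    At 0: []r requires r at every successor {5, 6}.
      r fails at 6, so []r is false at 0.
Satisfying worlds: {2, 3, 4}

3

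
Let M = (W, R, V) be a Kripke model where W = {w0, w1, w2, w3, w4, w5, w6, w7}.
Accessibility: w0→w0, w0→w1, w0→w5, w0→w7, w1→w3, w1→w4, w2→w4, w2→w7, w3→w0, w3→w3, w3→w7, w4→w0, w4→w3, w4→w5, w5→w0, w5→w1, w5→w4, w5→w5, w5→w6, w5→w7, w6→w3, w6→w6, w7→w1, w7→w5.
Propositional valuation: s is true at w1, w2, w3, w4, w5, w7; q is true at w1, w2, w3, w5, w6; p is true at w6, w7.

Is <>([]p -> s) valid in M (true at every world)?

Yes

Let φ = <>([]p -> s). Evaluate φ at each world:
  w0 (successors {w0, w1, w5, w7}): φ is true.
  w1 (successors {w3, w4}): φ is true.
  w2 (successors {w4, w7}): φ is true.
  w3 (successors {w0, w3, w7}): φ is true.
  w4 (successors {w0, w3, w5}): φ is true.
  w5 (successors {w0, w1, w4, w5, w6, w7}): φ is true.
  w6 (successors {w3, w6}): φ is true.
  w7 (successors {w1, w5}): φ is true.
For instance, at w0:
  At w0: <>([]p -> s) requires []p -> s at some successor in {w0, w1, w5, w7}.
    []p -> s holds at w0, so <>([]p -> s) is true at w0.
      At w0: []p is false, s is false, so []p -> s is true.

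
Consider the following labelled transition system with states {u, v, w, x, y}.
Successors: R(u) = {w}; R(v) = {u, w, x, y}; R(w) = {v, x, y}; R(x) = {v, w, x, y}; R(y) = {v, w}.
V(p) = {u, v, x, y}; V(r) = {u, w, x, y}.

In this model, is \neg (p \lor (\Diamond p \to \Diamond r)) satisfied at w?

No

At w: p \lor (\Diamond p \to \Diamond r) is true, so \neg (p \lor (\Diamond p \to \Diamond r)) is false.
  At w: p is false, \Diamond p \to \Diamond r is true, so p \lor (\Diamond p \to \Diamond r) is true.
    At w: \Diamond p is true, \Diamond r is true, so \Diamond p \to \Diamond r is true.
      At w: \Diamond p requires p at some successor in {v, x, y}.
        p holds at v, so \Diamond p is true at w.
      At w: \Diamond r requires r at some successor in {v, x, y}.
        r holds at x, so \Diamond r is true at w.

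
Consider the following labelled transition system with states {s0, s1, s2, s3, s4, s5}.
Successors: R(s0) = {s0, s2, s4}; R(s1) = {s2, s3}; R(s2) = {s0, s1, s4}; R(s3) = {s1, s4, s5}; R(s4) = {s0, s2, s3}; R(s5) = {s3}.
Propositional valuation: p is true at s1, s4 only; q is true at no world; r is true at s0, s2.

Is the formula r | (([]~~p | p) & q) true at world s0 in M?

At s0: r is true, ([]~~p | p) & q is false, so r | (([]~~p | p) & q) is true.
  At s0: []~~p | p is false, q is false, so ([]~~p | p) & q is false.
    At s0: []~~p is false, p is false, so []~~p | p is false.
      At s0: []~~p requires ~~p at every successor {s0, s2, s4}.
        ~~p fails at s0, so []~~p is false at s0.

Yes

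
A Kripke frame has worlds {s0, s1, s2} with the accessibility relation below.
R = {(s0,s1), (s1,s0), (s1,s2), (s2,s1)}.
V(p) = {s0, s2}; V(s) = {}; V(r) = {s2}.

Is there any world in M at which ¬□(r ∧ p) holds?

Recall that □ψ holds at a world iff ψ holds at every accessible world, and ◇ψ holds iff ψ holds at some accessible world.
Let φ = ¬□(r ∧ p). Evaluate φ at each world:
  s0 (successors {s1}): φ is true.
  s1 (successors {s0, s2}): φ is true.
  s2 (successors {s1}): φ is true.
Detail at s0 (witness):
  At s0: □(r ∧ p) is false, so ¬□(r ∧ p) is true.
    At s0: □(r ∧ p) requires r ∧ p at every successor {s1}.
      r ∧ p fails at s1, so □(r ∧ p) is false at s0.

Yes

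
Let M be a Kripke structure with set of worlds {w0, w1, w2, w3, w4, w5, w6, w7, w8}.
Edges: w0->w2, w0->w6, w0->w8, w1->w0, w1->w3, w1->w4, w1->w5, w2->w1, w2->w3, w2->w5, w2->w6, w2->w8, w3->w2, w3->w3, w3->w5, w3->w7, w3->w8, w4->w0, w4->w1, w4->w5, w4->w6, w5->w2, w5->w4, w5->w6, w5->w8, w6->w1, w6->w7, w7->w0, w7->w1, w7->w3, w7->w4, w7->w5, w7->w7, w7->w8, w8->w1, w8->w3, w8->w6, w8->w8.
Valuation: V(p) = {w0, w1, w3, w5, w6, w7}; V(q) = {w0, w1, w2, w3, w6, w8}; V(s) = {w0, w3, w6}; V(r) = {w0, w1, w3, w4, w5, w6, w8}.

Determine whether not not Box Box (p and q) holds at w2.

No

At w2: not Box Box (p and q) is true, so not not Box Box (p and q) is false.
  At w2: Box Box (p and q) is false, so not Box Box (p and q) is true.
    At w2: Box Box (p and q) requires Box (p and q) at every successor {w1, w3, w5, w6, w8}.
      Box (p and q) fails at w1, so Box Box (p and q) is false at w2.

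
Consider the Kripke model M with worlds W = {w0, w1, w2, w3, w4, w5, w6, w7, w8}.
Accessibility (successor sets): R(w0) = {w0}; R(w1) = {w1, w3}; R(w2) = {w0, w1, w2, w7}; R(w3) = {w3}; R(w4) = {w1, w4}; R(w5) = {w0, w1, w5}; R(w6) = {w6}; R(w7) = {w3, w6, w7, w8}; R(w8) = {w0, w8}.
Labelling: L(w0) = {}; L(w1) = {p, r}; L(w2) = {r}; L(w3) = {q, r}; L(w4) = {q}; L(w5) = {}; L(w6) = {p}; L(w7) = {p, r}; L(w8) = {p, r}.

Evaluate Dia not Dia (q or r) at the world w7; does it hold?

At w7: Dia not Dia (q or r) requires not Dia (q or r) at some successor in {w3, w6, w7, w8}.
  not Dia (q or r) holds at w6, so Dia not Dia (q or r) is true at w7.
    At w6: Dia (q or r) is false, so not Dia (q or r) is true.
      At w6: Dia (q or r) requires q or r at some successor in {w6}.
        At w6: q or r is false.
      So Dia (q or r) is false at w6.

Yes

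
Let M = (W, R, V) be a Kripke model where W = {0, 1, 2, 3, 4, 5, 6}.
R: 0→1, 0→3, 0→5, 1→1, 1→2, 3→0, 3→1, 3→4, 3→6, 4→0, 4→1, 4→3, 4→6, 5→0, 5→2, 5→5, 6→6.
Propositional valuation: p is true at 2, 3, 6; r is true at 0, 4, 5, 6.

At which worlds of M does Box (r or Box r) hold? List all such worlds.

Let φ = Box (r or Box r). Evaluate φ at each world:
  0 (successors {1, 3, 5}): φ is false.
  1 (successors {1, 2}): φ is false.
  2 (successors ∅): φ is true.
  3 (successors {0, 1, 4, 6}): φ is false.
  4 (successors {0, 1, 3, 6}): φ is false.
  5 (successors {0, 2, 5}): φ is true.
  6 (successors {6}): φ is true.
For instance, at 4:
  At 4: Box (r or Box r) requires r or Box r at every successor {0, 1, 3, 6}.
    r or Box r fails at 1, so Box (r or Box r) is false at 4.
      At 1: r is false, Box r is false, so r or Box r is false.
Satisfying worlds: {2, 5, 6}

2, 5, 6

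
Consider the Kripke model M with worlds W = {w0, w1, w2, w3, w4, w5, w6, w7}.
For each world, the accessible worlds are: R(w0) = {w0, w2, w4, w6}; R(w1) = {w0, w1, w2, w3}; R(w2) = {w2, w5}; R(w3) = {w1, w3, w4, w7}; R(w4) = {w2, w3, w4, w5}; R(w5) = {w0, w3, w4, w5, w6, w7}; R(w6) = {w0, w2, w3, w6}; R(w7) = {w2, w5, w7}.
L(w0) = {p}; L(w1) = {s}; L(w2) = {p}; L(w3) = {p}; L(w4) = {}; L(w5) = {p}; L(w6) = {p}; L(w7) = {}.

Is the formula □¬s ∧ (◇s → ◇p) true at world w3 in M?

No

At w3: □¬s is false, ◇s → ◇p is true, so □¬s ∧ (◇s → ◇p) is false.
  At w3: □¬s requires ¬s at every successor {w1, w3, w4, w7}.
    ¬s fails at w1, so □¬s is false at w3.
  At w3: ◇s is true, ◇p is true, so ◇s → ◇p is true.
    At w3: ◇s requires s at some successor in {w1, w3, w4, w7}.
      s holds at w1, so ◇s is true at w3.
    At w3: ◇p requires p at some successor in {w1, w3, w4, w7}.
      p holds at w3, so ◇p is true at w3.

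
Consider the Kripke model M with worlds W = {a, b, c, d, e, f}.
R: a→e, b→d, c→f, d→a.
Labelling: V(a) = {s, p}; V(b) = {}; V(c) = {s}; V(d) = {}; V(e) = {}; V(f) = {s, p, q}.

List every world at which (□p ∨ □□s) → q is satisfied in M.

f

Let φ = (□p ∨ □□s) → q. Evaluate φ at each world:
  a (successors {e}): φ is false.
  b (successors {d}): φ is false.
  c (successors {f}): φ is false.
  d (successors {a}): φ is false.
  e (successors ∅): φ is false.
  f (successors ∅): φ is true.
For instance, at b:
  At b: □p ∨ □□s is true, q is false, so (□p ∨ □□s) → q is false.
    At b: □p is false, □□s is true, so □p ∨ □□s is true.
      At b: □p requires p at every successor {d}.
        p fails at d, so □p is false at b.
      At b: □□s requires □s at every successor {d}.
        At d: □s is true.
      So □□s is true at b.
Satisfying worlds: {f}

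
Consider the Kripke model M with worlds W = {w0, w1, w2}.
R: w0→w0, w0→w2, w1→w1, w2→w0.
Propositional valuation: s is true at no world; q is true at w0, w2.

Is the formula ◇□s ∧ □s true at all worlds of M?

Let φ = ◇□s ∧ □s. Evaluate φ at each world:
  w0 (successors {w0, w2}): φ is false.
  w1 (successors {w1}): φ is false.
  w2 (successors {w0}): φ is false.
Detail at w0 (counterexample):
  At w0: ◇□s is false, □s is false, so ◇□s ∧ □s is false.
    At w0: ◇□s requires □s at some successor in {w0, w2}.
      At w0: □s is false.
      At w2: □s is false.
    So ◇□s is false at w0.
    At w0: □s requires s at every successor {w0, w2}.
      s fails at w0, so □s is false at w0.

No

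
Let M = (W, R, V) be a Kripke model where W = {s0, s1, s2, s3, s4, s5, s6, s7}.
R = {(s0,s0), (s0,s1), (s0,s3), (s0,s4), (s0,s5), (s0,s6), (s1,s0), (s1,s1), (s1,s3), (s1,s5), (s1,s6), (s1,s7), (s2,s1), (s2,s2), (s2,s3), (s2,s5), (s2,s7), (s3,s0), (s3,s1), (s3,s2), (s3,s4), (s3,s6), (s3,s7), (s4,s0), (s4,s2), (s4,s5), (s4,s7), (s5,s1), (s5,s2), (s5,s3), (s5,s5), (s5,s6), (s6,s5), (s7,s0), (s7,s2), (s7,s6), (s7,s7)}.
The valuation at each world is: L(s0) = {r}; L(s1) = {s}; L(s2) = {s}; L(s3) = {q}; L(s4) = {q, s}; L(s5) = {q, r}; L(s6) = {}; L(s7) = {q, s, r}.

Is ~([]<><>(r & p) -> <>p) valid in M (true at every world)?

No

Let φ = ~([]<><>(r & p) -> <>p). Evaluate φ at each world:
  s0 (successors {s0, s1, s3, s4, s5, s6}): φ is false.
  s1 (successors {s0, s1, s3, s5, s6, s7}): φ is false.
  s2 (successors {s1, s2, s3, s5, s7}): φ is false.
  s3 (successors {s0, s1, s2, s4, s6, s7}): φ is false.
  s4 (successors {s0, s2, s5, s7}): φ is false.
  s5 (successors {s1, s2, s3, s5, s6}): φ is false.
  s6 (successors {s5}): φ is false.
  s7 (successors {s0, s2, s6, s7}): φ is false.
Detail at s0 (counterexample):
  At s0: []<><>(r & p) -> <>p is true, so ~([]<><>(r & p) -> <>p) is false.
    At s0: []<><>(r & p) is false, <>p is false, so []<><>(r & p) -> <>p is true.
      At s0: []<><>(r & p) requires <><>(r & p) at every successor {s0, s1, s3, s4, s5, s6}.
        <><>(r & p) fails at s0, so []<><>(r & p) is false at s0.
      At s0: <>p requires p at some successor in {s0, s1, s3, s4, s5, s6}.
        At s0: p is false.
        At s1: p is false.
        At s3: p is false.
        At s4: p is false.
        At s5: p is false.
        At s6: p is false.
      So <>p is false at s0.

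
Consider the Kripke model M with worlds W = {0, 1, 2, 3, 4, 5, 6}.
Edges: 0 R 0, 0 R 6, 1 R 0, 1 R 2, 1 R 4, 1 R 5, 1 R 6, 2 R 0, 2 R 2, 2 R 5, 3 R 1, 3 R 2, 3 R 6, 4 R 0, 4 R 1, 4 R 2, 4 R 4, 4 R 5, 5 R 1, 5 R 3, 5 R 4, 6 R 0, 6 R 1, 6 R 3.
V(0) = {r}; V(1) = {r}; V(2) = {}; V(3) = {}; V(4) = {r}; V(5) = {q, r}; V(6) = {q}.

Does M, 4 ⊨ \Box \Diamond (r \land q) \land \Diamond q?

At 4: \Box \Diamond (r \land q) is false, \Diamond q is true, so \Box \Diamond (r \land q) \land \Diamond q is false.
  At 4: \Box \Diamond (r \land q) requires \Diamond (r \land q) at every successor {0, 1, 2, 4, 5}.
    \Diamond (r \land q) fails at 0, so \Box \Diamond (r \land q) is false at 4.
      At 0: \Diamond (r \land q) requires r \land q at some successor in {0, 6}.
        At 0: r \land q is false.
        At 6: r \land q is false.
      So \Diamond (r \land q) is false at 0.
  At 4: \Diamond q requires q at some successor in {0, 1, 2, 4, 5}.
    q holds at 5, so \Diamond q is true at 4.

No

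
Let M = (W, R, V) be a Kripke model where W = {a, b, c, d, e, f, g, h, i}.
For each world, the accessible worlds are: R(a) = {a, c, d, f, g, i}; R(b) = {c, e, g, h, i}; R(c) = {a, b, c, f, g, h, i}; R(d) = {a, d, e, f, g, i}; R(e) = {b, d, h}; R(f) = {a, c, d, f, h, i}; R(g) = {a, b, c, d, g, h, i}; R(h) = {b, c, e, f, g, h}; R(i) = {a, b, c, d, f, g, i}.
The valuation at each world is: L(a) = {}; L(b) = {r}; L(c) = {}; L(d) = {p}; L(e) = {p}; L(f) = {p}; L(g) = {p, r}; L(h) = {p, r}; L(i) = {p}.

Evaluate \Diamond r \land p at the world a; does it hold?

At a: \Diamond r is true, p is false, so \Diamond r \land p is false.
  At a: \Diamond r requires r at some successor in {a, c, d, f, g, i}.
    r holds at g, so \Diamond r is true at a.

No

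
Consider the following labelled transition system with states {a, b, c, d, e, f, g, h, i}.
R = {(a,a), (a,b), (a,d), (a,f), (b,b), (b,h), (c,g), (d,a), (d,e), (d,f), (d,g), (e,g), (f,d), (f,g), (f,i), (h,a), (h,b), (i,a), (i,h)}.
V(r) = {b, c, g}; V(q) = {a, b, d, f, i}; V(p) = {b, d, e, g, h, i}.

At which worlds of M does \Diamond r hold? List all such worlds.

Recall that \Diamond ψ holds at a world iff ψ holds at some accessible world.
Let φ = \Diamond r. Evaluate φ at each world:
  a (successors {a, b, d, f}): φ is true.
  b (successors {b, h}): φ is true.
  c (successors {g}): φ is true.
  d (successors {a, e, f, g}): φ is true.
  e (successors {g}): φ is true.
  f (successors {d, g, i}): φ is true.
  g (successors ∅): φ is false.
  h (successors {a, b}): φ is true.
  i (successors {a, h}): φ is false.
For instance, at e:
  At e: \Diamond r requires r at some successor in {g}.
    r holds at g, so \Diamond r is true at e.
Satisfying worlds: {a, b, c, d, e, f, h}

a, b, c, d, e, f, h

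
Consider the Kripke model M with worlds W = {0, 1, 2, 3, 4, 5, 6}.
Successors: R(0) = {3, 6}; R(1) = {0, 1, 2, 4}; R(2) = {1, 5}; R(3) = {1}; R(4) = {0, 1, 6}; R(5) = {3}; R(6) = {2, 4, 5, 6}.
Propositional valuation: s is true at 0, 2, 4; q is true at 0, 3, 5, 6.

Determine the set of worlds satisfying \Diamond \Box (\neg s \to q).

Let φ = \Diamond \Box (\neg s \to q). Evaluate φ at each world:
  0 (successors {3, 6}): φ is true.
  1 (successors {0, 1, 2, 4}): φ is true.
  2 (successors {1, 5}): φ is true.
  3 (successors {1}): φ is false.
  4 (successors {0, 1, 6}): φ is true.
  5 (successors {3}): φ is false.
  6 (successors {2, 4, 5, 6}): φ is true.
For instance, at 2:
  At 2: \Diamond \Box (\neg s \to q) requires \Box (\neg s \to q) at some successor in {1, 5}.
    \Box (\neg s \to q) holds at 5, so \Diamond \Box (\neg s \to q) is true at 2.
      At 5: \Box (\neg s \to q) requires \neg s \to q at every successor {3}.
        At 3: \neg s \to q is true.
      So \Box (\neg s \to q) is true at 5.
Satisfying worlds: {0, 1, 2, 4, 6}

0, 1, 2, 4, 6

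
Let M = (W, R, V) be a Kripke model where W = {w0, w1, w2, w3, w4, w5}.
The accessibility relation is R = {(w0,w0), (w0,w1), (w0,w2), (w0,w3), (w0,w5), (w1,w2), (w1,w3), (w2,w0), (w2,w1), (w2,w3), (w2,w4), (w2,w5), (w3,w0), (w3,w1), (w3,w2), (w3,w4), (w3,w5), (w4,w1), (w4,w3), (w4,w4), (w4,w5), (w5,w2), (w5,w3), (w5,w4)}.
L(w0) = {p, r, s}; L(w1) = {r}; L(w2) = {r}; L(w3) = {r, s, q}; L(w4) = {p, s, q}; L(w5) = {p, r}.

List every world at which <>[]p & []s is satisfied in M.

none

Let φ = <>[]p & []s. Evaluate φ at each world:
  w0 (successors {w0, w1, w2, w3, w5}): φ is false.
  w1 (successors {w2, w3}): φ is false.
  w2 (successors {w0, w1, w3, w4, w5}): φ is false.
  w3 (successors {w0, w1, w2, w4, w5}): φ is false.
  w4 (successors {w1, w3, w4, w5}): φ is false.
  w5 (successors {w2, w3, w4}): φ is false.
For instance, at w2:
  At w2: <>[]p is false, []s is false, so <>[]p & []s is false.
    At w2: <>[]p requires []p at some successor in {w0, w1, w3, w4, w5}.
      At w0: []p is false.
      At w1: []p is false.
      At w3: []p is false.
      At w4: []p is false.
      At w5: []p is false.
    So <>[]p is false at w2.
    At w2: []s requires s at every successor {w0, w1, w3, w4, w5}.
      s fails at w1, so []s is false at w2.
Satisfying worlds: none.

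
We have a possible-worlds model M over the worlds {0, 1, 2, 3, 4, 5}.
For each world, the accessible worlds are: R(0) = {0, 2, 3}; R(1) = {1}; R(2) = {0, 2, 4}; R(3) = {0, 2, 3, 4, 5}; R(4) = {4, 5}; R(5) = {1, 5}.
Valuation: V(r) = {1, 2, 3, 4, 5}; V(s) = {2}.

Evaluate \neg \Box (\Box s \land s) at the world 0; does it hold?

At 0: \Box (\Box s \land s) is false, so \neg \Box (\Box s \land s) is true.
  At 0: \Box (\Box s \land s) requires \Box s \land s at every successor {0, 2, 3}.
    \Box s \land s fails at 0, so \Box (\Box s \land s) is false at 0.
      At 0: \Box s is false, s is false, so \Box s \land s is false.

Yes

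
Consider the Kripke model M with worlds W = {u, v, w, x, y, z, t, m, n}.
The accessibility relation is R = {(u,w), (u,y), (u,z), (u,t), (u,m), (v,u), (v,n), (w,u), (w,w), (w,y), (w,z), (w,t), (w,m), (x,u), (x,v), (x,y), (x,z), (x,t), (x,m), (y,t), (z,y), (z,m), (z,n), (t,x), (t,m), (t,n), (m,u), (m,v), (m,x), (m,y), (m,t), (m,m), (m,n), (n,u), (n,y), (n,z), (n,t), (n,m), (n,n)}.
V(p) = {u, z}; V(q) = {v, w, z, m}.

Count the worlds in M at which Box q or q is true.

Let φ = Box q or q. Evaluate φ at each world:
  u (successors {w, y, z, t, m}): φ is false.
  v (successors {u, n}): φ is true.
  w (successors {u, w, y, z, t, m}): φ is true.
  x (successors {u, v, y, z, t, m}): φ is false.
  y (successors {t}): φ is false.
  z (successors {y, m, n}): φ is true.
  t (successors {x, m, n}): φ is false.
  m (successors {u, v, x, y, t, m, n}): φ is true.
  n (successors {u, y, z, t, m, n}): φ is false.
For instance, at u:
  At u: Box q is false, q is false, so Box q or q is false.
    At u: Box q requires q at every successor {w, y, z, t, m}.
      q fails at y, so Box q is false at u.
Satisfying worlds: {v, w, z, m}

4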